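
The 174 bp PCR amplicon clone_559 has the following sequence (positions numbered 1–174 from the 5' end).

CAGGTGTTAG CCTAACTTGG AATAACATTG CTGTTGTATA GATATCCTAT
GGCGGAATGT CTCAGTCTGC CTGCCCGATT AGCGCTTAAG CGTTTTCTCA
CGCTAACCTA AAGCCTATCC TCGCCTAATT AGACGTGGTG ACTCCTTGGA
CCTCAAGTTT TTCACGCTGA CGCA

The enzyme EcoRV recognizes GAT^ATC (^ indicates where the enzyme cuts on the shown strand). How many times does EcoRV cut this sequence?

GATATC occurs starting at position 41.
EcoRV cuts at 1 site.

1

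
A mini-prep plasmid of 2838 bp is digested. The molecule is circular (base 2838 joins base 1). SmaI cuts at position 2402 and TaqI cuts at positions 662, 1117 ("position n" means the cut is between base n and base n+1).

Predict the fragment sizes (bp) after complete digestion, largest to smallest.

1285, 1098, 455 bp

Combined cut positions (sorted): 662, 1117, 2402.
Circular molecule, 3 cuts → 3 fragments:
  1117 − 662 = 455 bp
  2402 − 1117 = 1285 bp
  wrap: 2838 − 2402 + 662 = 1098 bp
Sorted largest to smallest: 1285, 1098, 455 bp.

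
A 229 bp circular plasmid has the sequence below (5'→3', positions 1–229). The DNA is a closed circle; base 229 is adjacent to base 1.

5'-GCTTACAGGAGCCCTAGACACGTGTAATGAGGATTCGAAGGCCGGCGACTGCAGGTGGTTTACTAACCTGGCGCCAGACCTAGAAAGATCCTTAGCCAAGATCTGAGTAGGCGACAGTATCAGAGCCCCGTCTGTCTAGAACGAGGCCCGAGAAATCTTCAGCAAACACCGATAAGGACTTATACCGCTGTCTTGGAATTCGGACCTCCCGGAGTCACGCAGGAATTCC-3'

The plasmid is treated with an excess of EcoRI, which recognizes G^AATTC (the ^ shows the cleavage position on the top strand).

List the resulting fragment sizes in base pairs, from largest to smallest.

202, 27 bp

EcoRI sites (GAATTC) start at positions 196, 223.
EcoRI cuts after the first base of each site, so after positions 196, 223.
Circular molecule, 2 cuts → 2 fragments:
  197–223 → 27 bp
  224–229 then 1–196 → 6 + 196 = 202 bp
Sorted largest to smallest: 202, 27 bp.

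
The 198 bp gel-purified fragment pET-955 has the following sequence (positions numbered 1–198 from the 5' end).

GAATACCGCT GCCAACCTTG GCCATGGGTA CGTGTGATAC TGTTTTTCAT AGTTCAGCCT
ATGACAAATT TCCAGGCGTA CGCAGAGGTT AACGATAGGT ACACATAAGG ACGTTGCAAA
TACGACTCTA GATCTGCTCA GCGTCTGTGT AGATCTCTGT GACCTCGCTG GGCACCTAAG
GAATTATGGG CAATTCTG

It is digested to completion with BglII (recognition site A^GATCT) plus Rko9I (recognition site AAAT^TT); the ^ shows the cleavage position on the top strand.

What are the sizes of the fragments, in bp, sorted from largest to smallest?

BglII sites (AGATCT) start at positions 130, 151.
BglII cuts after the first base of each site, so after positions 130, 151.
The Rko9I site (AAATTT) starts at position 66.
Rko9I cuts after base 4 of each site, so after position 69.
Combined cut positions: 69, 130, 151.
Linear molecule, 3 cuts → 4 fragments:
  1–69 → 69 bp
  70–130 → 61 bp
  131–151 → 21 bp
  152–198 → 47 bp
Sorted largest to smallest: 69, 61, 47, 21 bp.

69, 61, 47, 21 bp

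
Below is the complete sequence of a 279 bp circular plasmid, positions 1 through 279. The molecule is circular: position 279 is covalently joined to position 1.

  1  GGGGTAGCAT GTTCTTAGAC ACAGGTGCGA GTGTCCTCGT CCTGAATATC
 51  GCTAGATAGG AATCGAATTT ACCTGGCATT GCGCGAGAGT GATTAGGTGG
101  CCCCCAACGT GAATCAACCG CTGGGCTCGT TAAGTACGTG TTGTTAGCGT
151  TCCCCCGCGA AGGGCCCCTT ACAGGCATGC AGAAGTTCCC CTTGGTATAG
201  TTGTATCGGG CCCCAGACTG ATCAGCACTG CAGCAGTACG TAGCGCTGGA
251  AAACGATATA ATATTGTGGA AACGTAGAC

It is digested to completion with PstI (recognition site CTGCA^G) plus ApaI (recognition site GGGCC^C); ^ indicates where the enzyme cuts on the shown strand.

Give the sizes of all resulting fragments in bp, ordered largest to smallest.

The PstI site (CTGCAG) starts at position 228.
PstI cuts after base 5 of each site (before the last base), so after position 232.
ApaI sites (GGGCCC) start at positions 162, 208.
ApaI cuts after base 5 of each site (before the last base), so after positions 166, 212.
Combined cut positions: 166, 212, 232.
Circular molecule, 3 cuts → 3 fragments:
  167–212 → 46 bp
  213–232 → 20 bp
  233–279 then 1–166 → 47 + 166 = 213 bp
Sorted largest to smallest: 213, 46, 20 bp.

213, 46, 20 bp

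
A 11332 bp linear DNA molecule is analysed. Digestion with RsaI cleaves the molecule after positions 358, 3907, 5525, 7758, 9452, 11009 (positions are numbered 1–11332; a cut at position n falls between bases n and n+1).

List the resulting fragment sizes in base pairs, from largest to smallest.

Linear molecule, 6 cuts → 7 fragments:
  358 − 0 = 358 bp
  3907 − 358 = 3549 bp
  5525 − 3907 = 1618 bp
  7758 − 5525 = 2233 bp
  9452 − 7758 = 1694 bp
  11009 − 9452 = 1557 bp
  11332 − 11009 = 323 bp
Sorted largest to smallest: 3549, 2233, 1694, 1618, 1557, 358, 323 bp.

3549, 2233, 1694, 1618, 1557, 358, 323 bp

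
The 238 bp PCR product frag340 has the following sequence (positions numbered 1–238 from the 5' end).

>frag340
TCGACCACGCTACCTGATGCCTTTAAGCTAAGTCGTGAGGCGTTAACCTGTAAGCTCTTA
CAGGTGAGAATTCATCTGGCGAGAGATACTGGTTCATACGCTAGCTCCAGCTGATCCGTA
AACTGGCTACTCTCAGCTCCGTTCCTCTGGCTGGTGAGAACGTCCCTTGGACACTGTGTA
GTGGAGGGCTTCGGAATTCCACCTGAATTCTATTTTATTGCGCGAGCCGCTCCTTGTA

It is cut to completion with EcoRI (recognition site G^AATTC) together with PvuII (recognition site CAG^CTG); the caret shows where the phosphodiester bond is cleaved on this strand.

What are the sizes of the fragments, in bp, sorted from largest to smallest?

84, 68, 42, 33, 11 bp

EcoRI sites (GAATTC) start at positions 68, 194, 205.
EcoRI cuts after the first base of each site, so after positions 68, 194, 205.
The PvuII site (CAGCTG) starts at position 108.
PvuII cuts after base 3 of each site, so after position 110.
Combined cut positions: 68, 110, 194, 205.
Linear molecule, 4 cuts → 5 fragments:
  1–68 → 68 bp
  69–110 → 42 bp
  111–194 → 84 bp
  195–205 → 11 bp
  206–238 → 33 bp
Sorted largest to smallest: 84, 68, 42, 33, 11 bp.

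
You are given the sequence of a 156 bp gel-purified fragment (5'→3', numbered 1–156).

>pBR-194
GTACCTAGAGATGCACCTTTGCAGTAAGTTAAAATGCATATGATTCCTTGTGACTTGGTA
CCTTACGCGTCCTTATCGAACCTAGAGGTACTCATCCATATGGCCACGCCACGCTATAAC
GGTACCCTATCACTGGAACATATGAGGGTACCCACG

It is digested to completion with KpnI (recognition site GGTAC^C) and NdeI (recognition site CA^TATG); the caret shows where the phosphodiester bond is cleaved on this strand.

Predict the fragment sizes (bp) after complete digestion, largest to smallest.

KpnI sites (GGTACC) start at positions 57, 121, 147.
KpnI cuts after base 5 of each site (before the last base), so after positions 61, 125, 151.
NdeI sites (CATATG) start at positions 37, 97, 139.
NdeI cuts after base 2 of each site, so after positions 38, 98, 140.
Combined cut positions: 38, 61, 98, 125, 140, 151.
Linear molecule, 6 cuts → 7 fragments:
  1–38 → 38 bp
  39–61 → 23 bp
  62–98 → 37 bp
  99–125 → 27 bp
  126–140 → 15 bp
  141–151 → 11 bp
  152–156 → 5 bp
Sorted largest to smallest: 38, 37, 27, 23, 15, 11, 5 bp.

38, 37, 27, 23, 15, 11, 5 bp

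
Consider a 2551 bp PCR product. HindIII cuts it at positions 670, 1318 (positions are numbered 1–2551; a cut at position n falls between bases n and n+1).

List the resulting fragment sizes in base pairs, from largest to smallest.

Linear molecule, 2 cuts → 3 fragments:
  670 − 0 = 670 bp
  1318 − 670 = 648 bp
  2551 − 1318 = 1233 bp
Sorted largest to smallest: 1233, 670, 648 bp.

1233, 670, 648 bp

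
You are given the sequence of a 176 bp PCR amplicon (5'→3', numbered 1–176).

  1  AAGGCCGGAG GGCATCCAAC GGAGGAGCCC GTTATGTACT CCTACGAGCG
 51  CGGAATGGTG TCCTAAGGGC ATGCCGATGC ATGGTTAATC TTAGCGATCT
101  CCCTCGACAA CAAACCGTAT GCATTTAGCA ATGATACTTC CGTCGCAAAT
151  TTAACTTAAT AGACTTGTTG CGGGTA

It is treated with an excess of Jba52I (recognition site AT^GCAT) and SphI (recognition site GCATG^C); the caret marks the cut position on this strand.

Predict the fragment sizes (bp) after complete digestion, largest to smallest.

73, 56, 42, 5 bp

Jba52I sites (ATGCAT) start at positions 77, 119.
Jba52I cuts after base 2 of each site, so after positions 78, 120.
The SphI site (GCATGC) starts at position 69.
SphI cuts after base 5 of each site (before the last base), so after position 73.
Combined cut positions: 73, 78, 120.
Linear molecule, 3 cuts → 4 fragments:
  1–73 → 73 bp
  74–78 → 5 bp
  79–120 → 42 bp
  121–176 → 56 bp
Sorted largest to smallest: 73, 56, 42, 5 bp.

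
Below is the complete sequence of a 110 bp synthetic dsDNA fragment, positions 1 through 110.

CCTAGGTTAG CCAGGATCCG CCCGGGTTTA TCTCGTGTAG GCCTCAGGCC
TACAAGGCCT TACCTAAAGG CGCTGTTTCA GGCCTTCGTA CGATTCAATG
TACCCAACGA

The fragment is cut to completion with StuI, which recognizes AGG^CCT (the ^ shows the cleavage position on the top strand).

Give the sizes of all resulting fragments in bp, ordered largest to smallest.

StuI sites (AGGCCT) start at positions 39, 46, 55, 80.
StuI cuts after base 3 of each site, so after positions 41, 48, 57, 82.
Linear molecule, 4 cuts → 5 fragments:
  1–41 → 41 bp
  42–48 → 7 bp
  49–57 → 9 bp
  58–82 → 25 bp
  83–110 → 28 bp
Sorted largest to smallest: 41, 28, 25, 9, 7 bp.

41, 28, 25, 9, 7 bp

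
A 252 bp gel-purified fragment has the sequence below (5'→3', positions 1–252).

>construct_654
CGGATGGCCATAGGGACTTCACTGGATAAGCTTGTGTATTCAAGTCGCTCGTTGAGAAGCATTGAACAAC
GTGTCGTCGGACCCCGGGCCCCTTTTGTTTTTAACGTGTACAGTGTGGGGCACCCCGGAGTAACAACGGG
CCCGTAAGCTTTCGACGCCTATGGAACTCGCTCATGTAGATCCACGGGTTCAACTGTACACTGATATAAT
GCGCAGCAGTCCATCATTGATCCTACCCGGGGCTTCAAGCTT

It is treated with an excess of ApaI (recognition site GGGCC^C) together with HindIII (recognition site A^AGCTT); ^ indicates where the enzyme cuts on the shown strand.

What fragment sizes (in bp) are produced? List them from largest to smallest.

ApaI sites (GGGCCC) start at positions 86, 138.
ApaI cuts after base 5 of each site (before the last base), so after positions 90, 142.
HindIII sites (AAGCTT) start at positions 28, 146, 247.
HindIII cuts after the first base of each site, so after positions 28, 146, 247.
Combined cut positions: 28, 90, 142, 146, 247.
Linear molecule, 5 cuts → 6 fragments:
  1–28 → 28 bp
  29–90 → 62 bp
  91–142 → 52 bp
  143–146 → 4 bp
  147–247 → 101 bp
  248–252 → 5 bp
Sorted largest to smallest: 101, 62, 52, 28, 5, 4 bp.

101, 62, 52, 28, 5, 4 bp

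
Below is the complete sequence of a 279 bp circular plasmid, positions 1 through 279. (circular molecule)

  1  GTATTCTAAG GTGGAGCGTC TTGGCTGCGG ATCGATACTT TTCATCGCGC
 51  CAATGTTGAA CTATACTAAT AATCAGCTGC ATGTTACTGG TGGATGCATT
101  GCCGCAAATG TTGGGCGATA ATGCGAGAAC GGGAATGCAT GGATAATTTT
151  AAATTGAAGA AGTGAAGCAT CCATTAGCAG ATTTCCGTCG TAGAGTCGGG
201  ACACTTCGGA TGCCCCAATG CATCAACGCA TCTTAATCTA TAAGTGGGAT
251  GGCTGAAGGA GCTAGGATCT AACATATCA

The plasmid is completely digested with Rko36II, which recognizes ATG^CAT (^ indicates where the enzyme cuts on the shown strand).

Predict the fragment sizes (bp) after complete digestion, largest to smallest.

Rko36II sites (ATGCAT) start at positions 94, 135, 218.
Rko36II cuts after base 3 of each site, so after positions 96, 137, 220.
Circular molecule, 3 cuts → 3 fragments:
  97–137 → 41 bp
  138–220 → 83 bp
  221–279 then 1–96 → 59 + 96 = 155 bp
Sorted largest to smallest: 155, 83, 41 bp.

155, 83, 41 bp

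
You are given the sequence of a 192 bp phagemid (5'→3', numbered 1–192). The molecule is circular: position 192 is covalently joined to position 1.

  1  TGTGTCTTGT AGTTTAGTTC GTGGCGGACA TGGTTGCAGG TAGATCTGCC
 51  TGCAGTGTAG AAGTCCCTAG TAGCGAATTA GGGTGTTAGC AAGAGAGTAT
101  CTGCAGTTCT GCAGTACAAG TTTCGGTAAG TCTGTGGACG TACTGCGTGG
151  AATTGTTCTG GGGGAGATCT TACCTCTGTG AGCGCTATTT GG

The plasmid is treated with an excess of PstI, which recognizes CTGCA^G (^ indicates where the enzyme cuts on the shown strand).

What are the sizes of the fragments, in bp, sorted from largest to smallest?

PstI sites (CTGCAG) start at positions 50, 101, 109.
PstI cuts after base 5 of each site (before the last base), so after positions 54, 105, 113.
Circular molecule, 3 cuts → 3 fragments:
  55–105 → 51 bp
  106–113 → 8 bp
  114–192 then 1–54 → 79 + 54 = 133 bp
Sorted largest to smallest: 133, 51, 8 bp.

133, 51, 8 bp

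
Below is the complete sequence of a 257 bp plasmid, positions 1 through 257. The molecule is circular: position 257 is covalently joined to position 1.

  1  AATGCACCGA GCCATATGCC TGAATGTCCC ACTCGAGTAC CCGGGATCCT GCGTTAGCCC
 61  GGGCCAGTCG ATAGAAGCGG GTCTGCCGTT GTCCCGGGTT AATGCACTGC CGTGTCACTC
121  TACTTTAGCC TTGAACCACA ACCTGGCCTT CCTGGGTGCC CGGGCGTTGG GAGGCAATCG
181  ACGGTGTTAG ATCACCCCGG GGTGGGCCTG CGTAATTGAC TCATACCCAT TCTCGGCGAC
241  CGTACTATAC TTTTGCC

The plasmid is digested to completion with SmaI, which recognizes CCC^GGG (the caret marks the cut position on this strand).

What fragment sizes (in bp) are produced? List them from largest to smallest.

SmaI sites (CCCGGG) start at positions 40, 58, 93, 159, 196.
SmaI cuts after base 3 of each site, so after positions 42, 60, 95, 161, 198.
Circular molecule, 5 cuts → 5 fragments:
  43–60 → 18 bp
  61–95 → 35 bp
  96–161 → 66 bp
  162–198 → 37 bp
  199–257 then 1–42 → 59 + 42 = 101 bp
Sorted largest to smallest: 101, 66, 37, 35, 18 bp.

101, 66, 37, 35, 18 bp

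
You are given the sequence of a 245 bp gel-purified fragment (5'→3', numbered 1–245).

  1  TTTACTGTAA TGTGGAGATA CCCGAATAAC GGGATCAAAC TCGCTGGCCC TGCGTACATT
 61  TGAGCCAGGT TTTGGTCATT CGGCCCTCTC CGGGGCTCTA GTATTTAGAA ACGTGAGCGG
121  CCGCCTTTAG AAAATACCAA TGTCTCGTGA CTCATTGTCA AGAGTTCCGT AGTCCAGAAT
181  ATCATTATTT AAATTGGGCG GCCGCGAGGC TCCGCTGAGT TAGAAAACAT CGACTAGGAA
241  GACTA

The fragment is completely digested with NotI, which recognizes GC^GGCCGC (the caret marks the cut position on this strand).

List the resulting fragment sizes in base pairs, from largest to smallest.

118, 81, 46 bp

NotI sites (GCGGCCGC) start at positions 117, 198.
NotI cuts after base 2 of each site, so after positions 118, 199.
Linear molecule, 2 cuts → 3 fragments:
  1–118 → 118 bp
  119–199 → 81 bp
  200–245 → 46 bp
Sorted largest to smallest: 118, 81, 46 bp.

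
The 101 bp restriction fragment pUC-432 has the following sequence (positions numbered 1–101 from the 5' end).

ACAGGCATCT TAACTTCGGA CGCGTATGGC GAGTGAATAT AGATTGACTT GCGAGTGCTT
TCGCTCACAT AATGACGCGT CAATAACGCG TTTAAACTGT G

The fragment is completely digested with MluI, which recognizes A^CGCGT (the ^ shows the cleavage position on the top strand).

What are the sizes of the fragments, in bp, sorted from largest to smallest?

55, 20, 15, 11 bp

MluI sites (ACGCGT) start at positions 20, 75, 86.
MluI cuts after the first base of each site, so after positions 20, 75, 86.
Linear molecule, 3 cuts → 4 fragments:
  1–20 → 20 bp
  21–75 → 55 bp
  76–86 → 11 bp
  87–101 → 15 bp
Sorted largest to smallest: 55, 20, 15, 11 bp.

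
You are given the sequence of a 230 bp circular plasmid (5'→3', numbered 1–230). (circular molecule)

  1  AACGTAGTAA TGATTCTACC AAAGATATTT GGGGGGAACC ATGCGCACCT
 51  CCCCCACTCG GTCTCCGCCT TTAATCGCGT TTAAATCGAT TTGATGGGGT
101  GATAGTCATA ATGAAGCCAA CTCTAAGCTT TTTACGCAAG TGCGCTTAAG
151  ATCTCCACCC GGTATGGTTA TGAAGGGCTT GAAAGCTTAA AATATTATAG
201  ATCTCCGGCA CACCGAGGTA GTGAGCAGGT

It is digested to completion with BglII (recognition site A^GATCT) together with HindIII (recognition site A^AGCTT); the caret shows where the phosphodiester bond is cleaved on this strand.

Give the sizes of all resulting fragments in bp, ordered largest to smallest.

156, 34, 24, 16 bp

BglII sites (AGATCT) start at positions 149, 199.
BglII cuts after the first base of each site, so after positions 149, 199.
HindIII sites (AAGCTT) start at positions 125, 183.
HindIII cuts after the first base of each site, so after positions 125, 183.
Combined cut positions: 125, 149, 183, 199.
Circular molecule, 4 cuts → 4 fragments:
  126–149 → 24 bp
  150–183 → 34 bp
  184–199 → 16 bp
  200–230 then 1–125 → 31 + 125 = 156 bp
Sorted largest to smallest: 156, 34, 24, 16 bp.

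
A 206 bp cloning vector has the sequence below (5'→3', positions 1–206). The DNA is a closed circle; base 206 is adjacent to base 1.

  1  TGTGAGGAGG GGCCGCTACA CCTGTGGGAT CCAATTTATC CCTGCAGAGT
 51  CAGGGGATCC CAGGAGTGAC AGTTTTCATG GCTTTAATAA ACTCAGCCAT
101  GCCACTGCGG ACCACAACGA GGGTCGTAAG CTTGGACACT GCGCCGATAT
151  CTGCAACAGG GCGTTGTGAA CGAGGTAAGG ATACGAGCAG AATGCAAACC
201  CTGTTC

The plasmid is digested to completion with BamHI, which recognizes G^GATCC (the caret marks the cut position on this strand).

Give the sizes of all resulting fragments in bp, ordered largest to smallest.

178, 28 bp

BamHI sites (GGATCC) start at positions 27, 55.
BamHI cuts after the first base of each site, so after positions 27, 55.
Circular molecule, 2 cuts → 2 fragments:
  28–55 → 28 bp
  56–206 then 1–27 → 151 + 27 = 178 bp
Sorted largest to smallest: 178, 28 bp.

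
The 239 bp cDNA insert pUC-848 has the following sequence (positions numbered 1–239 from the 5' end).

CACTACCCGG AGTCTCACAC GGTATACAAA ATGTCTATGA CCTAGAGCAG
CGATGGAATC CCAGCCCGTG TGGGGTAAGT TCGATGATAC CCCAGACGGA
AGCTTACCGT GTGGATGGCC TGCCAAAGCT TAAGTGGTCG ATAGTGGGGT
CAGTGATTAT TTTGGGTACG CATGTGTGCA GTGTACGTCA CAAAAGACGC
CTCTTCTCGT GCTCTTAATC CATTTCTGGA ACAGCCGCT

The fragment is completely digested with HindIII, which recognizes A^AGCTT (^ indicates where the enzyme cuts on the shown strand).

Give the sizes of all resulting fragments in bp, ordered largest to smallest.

113, 100, 26 bp

HindIII sites (AAGCTT) start at positions 100, 126.
HindIII cuts after the first base of each site, so after positions 100, 126.
Linear molecule, 2 cuts → 3 fragments:
  1–100 → 100 bp
  101–126 → 26 bp
  127–239 → 113 bp
Sorted largest to smallest: 113, 100, 26 bp.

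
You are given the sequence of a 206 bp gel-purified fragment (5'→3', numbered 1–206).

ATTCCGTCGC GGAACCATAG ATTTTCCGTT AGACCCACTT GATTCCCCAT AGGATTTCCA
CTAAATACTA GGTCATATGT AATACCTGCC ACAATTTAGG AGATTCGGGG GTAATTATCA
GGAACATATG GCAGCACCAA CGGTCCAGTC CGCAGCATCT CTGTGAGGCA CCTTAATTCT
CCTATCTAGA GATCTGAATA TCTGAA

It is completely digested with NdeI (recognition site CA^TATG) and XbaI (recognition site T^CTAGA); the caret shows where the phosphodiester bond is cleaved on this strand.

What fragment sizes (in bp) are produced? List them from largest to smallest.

75, 59, 51, 21 bp

NdeI sites (CATATG) start at positions 74, 125.
NdeI cuts after base 2 of each site, so after positions 75, 126.
The XbaI site (TCTAGA) starts at position 185.
XbaI cuts after the first base of each site, so after position 185.
Combined cut positions: 75, 126, 185.
Linear molecule, 3 cuts → 4 fragments:
  1–75 → 75 bp
  76–126 → 51 bp
  127–185 → 59 bp
  186–206 → 21 bp
Sorted largest to smallest: 75, 59, 51, 21 bp.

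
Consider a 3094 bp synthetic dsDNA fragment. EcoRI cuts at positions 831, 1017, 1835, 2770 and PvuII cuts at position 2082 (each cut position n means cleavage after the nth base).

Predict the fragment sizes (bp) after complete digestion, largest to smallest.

831, 818, 688, 324, 247, 186 bp

Combined cut positions (sorted): 831, 1017, 1835, 2082, 2770.
Linear molecule, 5 cuts → 6 fragments:
  831 − 0 = 831 bp
  1017 − 831 = 186 bp
  1835 − 1017 = 818 bp
  2082 − 1835 = 247 bp
  2770 − 2082 = 688 bp
  3094 − 2770 = 324 bp
Sorted largest to smallest: 831, 818, 688, 324, 247, 186 bp.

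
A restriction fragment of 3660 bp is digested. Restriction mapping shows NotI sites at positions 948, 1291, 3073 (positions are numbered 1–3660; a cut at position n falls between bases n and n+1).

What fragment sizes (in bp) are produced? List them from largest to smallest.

1782, 948, 587, 343 bp

Linear molecule, 3 cuts → 4 fragments:
  948 − 0 = 948 bp
  1291 − 948 = 343 bp
  3073 − 1291 = 1782 bp
  3660 − 3073 = 587 bp
Sorted largest to smallest: 1782, 948, 587, 343 bp.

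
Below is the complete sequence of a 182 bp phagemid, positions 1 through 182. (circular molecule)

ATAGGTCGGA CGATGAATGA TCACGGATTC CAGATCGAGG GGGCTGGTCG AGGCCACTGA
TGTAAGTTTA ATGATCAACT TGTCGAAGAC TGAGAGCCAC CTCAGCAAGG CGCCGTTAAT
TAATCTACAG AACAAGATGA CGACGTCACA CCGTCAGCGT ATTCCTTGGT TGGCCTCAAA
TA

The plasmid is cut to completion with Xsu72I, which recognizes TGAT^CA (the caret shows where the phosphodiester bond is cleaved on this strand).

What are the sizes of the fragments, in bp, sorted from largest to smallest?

Xsu72I sites (TGATCA) start at positions 18, 72.
Xsu72I cuts after base 4 of each site, so after positions 21, 75.
Circular molecule, 2 cuts → 2 fragments:
  22–75 → 54 bp
  76–182 then 1–21 → 107 + 21 = 128 bp
Sorted largest to smallest: 128, 54 bp.

128, 54 bp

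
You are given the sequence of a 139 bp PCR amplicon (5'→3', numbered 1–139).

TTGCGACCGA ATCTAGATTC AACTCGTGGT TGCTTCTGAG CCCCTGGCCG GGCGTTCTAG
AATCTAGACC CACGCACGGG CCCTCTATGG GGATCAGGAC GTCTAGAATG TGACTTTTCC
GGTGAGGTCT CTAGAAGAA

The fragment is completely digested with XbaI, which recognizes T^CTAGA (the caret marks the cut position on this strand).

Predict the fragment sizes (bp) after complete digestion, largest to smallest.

44, 39, 28, 12, 9, 7 bp

XbaI sites (TCTAGA) start at positions 12, 56, 63, 102, 130.
XbaI cuts after the first base of each site, so after positions 12, 56, 63, 102, 130.
Linear molecule, 5 cuts → 6 fragments:
  1–12 → 12 bp
  13–56 → 44 bp
  57–63 → 7 bp
  64–102 → 39 bp
  103–130 → 28 bp
  131–139 → 9 bp
Sorted largest to smallest: 44, 39, 28, 12, 9, 7 bp.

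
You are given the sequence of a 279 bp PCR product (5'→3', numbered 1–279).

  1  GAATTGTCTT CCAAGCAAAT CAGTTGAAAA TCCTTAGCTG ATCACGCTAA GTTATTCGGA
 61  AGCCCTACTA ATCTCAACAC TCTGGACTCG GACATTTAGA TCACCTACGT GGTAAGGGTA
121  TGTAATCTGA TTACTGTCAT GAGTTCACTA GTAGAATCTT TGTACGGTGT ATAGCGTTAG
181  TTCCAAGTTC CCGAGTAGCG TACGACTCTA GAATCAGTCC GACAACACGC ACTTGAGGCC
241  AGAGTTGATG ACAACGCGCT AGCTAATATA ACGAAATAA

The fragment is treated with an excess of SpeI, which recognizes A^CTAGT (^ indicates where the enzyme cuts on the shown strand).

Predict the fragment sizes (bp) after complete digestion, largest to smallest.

The SpeI site (ACTAGT) starts at position 147.
SpeI cuts after the first base of each site, so after position 147.
Linear molecule, 1 cut → 2 fragments:
  1–147 → 147 bp
  148–279 → 132 bp
Sorted largest to smallest: 147, 132 bp.

147, 132 bp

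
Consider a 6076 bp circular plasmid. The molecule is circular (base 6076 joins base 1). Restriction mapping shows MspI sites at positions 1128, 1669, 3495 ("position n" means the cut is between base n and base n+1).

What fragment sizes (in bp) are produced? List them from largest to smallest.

Circular molecule, 3 cuts → 3 fragments:
  1669 − 1128 = 541 bp
  3495 − 1669 = 1826 bp
  wrap: 6076 − 3495 + 1128 = 3709 bp
Sorted largest to smallest: 3709, 1826, 541 bp.

3709, 1826, 541 bp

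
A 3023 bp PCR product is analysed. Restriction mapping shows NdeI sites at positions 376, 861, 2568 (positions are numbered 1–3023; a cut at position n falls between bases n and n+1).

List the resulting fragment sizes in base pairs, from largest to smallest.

1707, 485, 455, 376 bp

Linear molecule, 3 cuts → 4 fragments:
  376 − 0 = 376 bp
  861 − 376 = 485 bp
  2568 − 861 = 1707 bp
  3023 − 2568 = 455 bp
Sorted largest to smallest: 1707, 485, 455, 376 bp.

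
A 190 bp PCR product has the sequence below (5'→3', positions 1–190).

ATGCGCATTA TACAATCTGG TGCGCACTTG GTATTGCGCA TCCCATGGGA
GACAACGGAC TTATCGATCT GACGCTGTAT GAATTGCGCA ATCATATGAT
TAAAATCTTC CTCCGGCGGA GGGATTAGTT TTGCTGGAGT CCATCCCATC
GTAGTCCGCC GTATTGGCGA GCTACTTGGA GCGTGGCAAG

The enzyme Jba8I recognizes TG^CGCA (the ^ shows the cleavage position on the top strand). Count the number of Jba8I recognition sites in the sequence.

4

TGCGCA occurs starting at positions 2, 21, 35, 85.
Jba8I cuts at 4 sites.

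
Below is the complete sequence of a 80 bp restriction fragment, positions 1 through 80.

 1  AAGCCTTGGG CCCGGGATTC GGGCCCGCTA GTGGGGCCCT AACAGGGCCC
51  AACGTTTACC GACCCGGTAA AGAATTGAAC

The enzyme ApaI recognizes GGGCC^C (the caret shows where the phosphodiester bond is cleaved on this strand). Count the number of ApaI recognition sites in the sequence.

4

GGGCCC occurs starting at positions 8, 21, 34, 45.
ApaI cuts at 4 sites.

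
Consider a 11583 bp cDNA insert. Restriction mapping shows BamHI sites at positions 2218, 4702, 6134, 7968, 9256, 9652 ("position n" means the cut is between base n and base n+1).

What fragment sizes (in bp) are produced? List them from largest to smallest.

Linear molecule, 6 cuts → 7 fragments:
  2218 − 0 = 2218 bp
  4702 − 2218 = 2484 bp
  6134 − 4702 = 1432 bp
  7968 − 6134 = 1834 bp
  9256 − 7968 = 1288 bp
  9652 − 9256 = 396 bp
  11583 − 9652 = 1931 bp
Sorted largest to smallest: 2484, 2218, 1931, 1834, 1432, 1288, 396 bp.

2484, 2218, 1931, 1834, 1432, 1288, 396 bp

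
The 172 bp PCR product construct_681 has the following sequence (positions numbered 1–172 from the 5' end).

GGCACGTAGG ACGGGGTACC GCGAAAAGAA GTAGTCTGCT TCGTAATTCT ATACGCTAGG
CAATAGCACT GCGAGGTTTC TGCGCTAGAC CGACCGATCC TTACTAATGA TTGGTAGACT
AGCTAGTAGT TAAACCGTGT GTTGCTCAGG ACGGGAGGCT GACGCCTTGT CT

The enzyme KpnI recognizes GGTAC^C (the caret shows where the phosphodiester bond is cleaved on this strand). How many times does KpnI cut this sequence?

1

GGTACC occurs starting at position 15.
KpnI cuts at 1 site.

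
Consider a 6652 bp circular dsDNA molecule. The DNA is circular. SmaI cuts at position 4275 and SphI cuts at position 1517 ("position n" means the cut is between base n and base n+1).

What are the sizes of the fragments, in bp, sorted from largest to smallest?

3894, 2758 bp

Combined cut positions (sorted): 1517, 4275.
Circular molecule, 2 cuts → 2 fragments:
  4275 − 1517 = 2758 bp
  wrap: 6652 − 4275 + 1517 = 3894 bp
Sorted largest to smallest: 3894, 2758 bp.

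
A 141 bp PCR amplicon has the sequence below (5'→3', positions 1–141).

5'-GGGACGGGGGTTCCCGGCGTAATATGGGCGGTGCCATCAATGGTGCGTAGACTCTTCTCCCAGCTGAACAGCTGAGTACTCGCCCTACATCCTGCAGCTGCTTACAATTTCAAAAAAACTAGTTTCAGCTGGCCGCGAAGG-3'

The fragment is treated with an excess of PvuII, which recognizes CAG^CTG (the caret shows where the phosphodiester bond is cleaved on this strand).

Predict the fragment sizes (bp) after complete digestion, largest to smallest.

PvuII sites (CAGCTG) start at positions 61, 69, 95, 126.
PvuII cuts after base 3 of each site, so after positions 63, 71, 97, 128.
Linear molecule, 4 cuts → 5 fragments:
  1–63 → 63 bp
  64–71 → 8 bp
  72–97 → 26 bp
  98–128 → 31 bp
  129–141 → 13 bp
Sorted largest to smallest: 63, 31, 26, 13, 8 bp.

63, 31, 26, 13, 8 bp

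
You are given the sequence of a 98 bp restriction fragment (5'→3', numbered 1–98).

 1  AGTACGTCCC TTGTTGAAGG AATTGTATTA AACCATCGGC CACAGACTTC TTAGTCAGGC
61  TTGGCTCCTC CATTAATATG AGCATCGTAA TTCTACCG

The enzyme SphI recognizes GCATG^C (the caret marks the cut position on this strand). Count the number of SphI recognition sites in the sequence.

No occurrence of GCATGC is present in the sequence.
SphI does not cut: 0 sites.

0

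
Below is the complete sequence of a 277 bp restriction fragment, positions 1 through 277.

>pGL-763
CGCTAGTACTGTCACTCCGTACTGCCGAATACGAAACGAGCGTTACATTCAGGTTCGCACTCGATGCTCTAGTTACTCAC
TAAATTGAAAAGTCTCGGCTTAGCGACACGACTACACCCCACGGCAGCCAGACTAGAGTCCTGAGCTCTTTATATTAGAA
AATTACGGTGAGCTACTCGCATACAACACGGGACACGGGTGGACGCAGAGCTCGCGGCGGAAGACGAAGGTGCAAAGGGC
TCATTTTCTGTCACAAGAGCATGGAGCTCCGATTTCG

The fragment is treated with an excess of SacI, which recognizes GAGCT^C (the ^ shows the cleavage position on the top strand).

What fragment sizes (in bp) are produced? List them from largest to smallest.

SacI sites (GAGCTC) start at positions 143, 208, 264.
SacI cuts after base 5 of each site (before the last base), so after positions 147, 212, 268.
Linear molecule, 3 cuts → 4 fragments:
  1–147 → 147 bp
  148–212 → 65 bp
  213–268 → 56 bp
  269–277 → 9 bp
Sorted largest to smallest: 147, 65, 56, 9 bp.

147, 65, 56, 9 bp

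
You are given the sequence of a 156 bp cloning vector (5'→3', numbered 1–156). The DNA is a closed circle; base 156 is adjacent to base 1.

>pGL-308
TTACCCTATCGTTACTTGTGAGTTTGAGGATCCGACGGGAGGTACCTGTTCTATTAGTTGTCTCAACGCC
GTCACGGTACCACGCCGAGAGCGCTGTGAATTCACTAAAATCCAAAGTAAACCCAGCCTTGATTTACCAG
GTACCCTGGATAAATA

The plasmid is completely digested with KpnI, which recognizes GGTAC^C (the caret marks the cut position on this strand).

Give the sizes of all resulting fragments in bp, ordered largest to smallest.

64, 57, 35 bp

KpnI sites (GGTACC) start at positions 41, 76, 140.
KpnI cuts after base 5 of each site (before the last base), so after positions 45, 80, 144.
Circular molecule, 3 cuts → 3 fragments:
  46–80 → 35 bp
  81–144 → 64 bp
  145–156 then 1–45 → 12 + 45 = 57 bp
Sorted largest to smallest: 64, 57, 35 bp.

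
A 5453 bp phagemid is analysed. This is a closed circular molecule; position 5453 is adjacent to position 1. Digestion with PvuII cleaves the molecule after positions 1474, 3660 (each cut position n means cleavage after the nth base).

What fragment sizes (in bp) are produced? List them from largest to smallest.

3267, 2186 bp

Circular molecule, 2 cuts → 2 fragments:
  3660 − 1474 = 2186 bp
  wrap: 5453 − 3660 + 1474 = 3267 bp
Sorted largest to smallest: 3267, 2186 bp.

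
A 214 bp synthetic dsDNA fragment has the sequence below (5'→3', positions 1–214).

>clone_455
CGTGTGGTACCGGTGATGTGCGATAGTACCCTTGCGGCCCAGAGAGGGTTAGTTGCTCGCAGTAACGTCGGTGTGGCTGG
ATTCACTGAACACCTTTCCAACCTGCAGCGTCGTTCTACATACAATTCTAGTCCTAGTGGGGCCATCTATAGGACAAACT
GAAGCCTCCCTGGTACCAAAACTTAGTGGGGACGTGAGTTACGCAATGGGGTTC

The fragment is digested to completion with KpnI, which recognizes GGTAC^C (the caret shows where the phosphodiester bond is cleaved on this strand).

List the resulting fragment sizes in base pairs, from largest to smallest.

166, 38, 10 bp

KpnI sites (GGTACC) start at positions 6, 172.
KpnI cuts after base 5 of each site (before the last base), so after positions 10, 176.
Linear molecule, 2 cuts → 3 fragments:
  1–10 → 10 bp
  11–176 → 166 bp
  177–214 → 38 bp
Sorted largest to smallest: 166, 38, 10 bp.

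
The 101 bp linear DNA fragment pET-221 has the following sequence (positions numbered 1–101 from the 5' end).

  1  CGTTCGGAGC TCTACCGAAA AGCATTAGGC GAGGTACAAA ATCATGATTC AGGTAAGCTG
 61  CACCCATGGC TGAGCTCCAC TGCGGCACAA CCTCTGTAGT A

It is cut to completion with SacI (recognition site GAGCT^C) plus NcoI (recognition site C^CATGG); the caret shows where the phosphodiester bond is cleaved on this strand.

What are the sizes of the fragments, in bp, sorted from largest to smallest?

53, 25, 12, 11 bp

SacI sites (GAGCTC) start at positions 7, 72.
SacI cuts after base 5 of each site (before the last base), so after positions 11, 76.
The NcoI site (CCATGG) starts at position 64.
NcoI cuts after the first base of each site, so after position 64.
Combined cut positions: 11, 64, 76.
Linear molecule, 3 cuts → 4 fragments:
  1–11 → 11 bp
  12–64 → 53 bp
  65–76 → 12 bp
  77–101 → 25 bp
Sorted largest to smallest: 53, 25, 12, 11 bp.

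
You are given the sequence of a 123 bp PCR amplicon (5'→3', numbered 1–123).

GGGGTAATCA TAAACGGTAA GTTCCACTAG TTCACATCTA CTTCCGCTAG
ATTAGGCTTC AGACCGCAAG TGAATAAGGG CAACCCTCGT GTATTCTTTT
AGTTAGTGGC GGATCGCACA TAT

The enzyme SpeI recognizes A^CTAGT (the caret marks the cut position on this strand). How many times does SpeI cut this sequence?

1

ACTAGT occurs starting at position 26.
SpeI cuts at 1 site.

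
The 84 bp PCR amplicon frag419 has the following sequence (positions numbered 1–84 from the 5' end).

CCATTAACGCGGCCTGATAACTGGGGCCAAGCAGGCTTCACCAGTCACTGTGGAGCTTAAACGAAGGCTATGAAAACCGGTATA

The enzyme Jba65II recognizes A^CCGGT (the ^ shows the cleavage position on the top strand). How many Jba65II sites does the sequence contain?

1

ACCGGT occurs starting at position 76.
Jba65II cuts at 1 site.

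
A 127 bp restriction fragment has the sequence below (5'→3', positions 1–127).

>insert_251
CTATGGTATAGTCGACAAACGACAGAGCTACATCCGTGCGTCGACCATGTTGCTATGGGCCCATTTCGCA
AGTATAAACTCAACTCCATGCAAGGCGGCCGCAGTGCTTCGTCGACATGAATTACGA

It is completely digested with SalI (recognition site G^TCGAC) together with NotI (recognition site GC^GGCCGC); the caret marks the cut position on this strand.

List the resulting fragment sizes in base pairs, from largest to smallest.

56, 29, 16, 15, 11 bp

SalI sites (GTCGAC) start at positions 11, 40, 111.
SalI cuts after the first base of each site, so after positions 11, 40, 111.
The NotI site (GCGGCCGC) starts at position 95.
NotI cuts after base 2 of each site, so after position 96.
Combined cut positions: 11, 40, 96, 111.
Linear molecule, 4 cuts → 5 fragments:
  1–11 → 11 bp
  12–40 → 29 bp
  41–96 → 56 bp
  97–111 → 15 bp
  112–127 → 16 bp
Sorted largest to smallest: 56, 29, 16, 15, 11 bp.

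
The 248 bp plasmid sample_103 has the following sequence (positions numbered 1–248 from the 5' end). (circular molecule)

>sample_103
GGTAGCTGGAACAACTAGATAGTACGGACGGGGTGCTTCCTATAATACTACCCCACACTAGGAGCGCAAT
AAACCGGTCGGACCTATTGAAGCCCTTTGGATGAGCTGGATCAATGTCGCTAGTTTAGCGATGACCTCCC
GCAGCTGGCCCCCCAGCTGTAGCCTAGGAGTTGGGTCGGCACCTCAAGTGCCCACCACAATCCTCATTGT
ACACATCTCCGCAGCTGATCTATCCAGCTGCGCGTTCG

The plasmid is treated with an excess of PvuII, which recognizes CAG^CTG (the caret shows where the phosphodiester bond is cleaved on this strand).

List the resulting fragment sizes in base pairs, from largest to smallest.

PvuII sites (CAGCTG) start at positions 142, 154, 222, 235.
PvuII cuts after base 3 of each site, so after positions 144, 156, 224, 237.
Circular molecule, 4 cuts → 4 fragments:
  145–156 → 12 bp
  157–224 → 68 bp
  225–237 → 13 bp
  238–248 then 1–144 → 11 + 144 = 155 bp
Sorted largest to smallest: 155, 68, 13, 12 bp.

155, 68, 13, 12 bp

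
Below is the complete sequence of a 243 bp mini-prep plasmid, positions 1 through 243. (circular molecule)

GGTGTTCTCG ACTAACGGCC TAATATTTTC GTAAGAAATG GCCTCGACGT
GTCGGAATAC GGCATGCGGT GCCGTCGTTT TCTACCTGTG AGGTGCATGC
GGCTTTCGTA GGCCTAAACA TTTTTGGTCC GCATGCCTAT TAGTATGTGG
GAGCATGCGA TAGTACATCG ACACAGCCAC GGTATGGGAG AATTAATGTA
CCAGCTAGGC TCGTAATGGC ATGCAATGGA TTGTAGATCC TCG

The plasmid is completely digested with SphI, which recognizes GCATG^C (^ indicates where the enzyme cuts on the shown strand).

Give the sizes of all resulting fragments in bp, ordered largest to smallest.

86, 66, 36, 33, 22 bp

SphI sites (GCATGC) start at positions 62, 95, 131, 153, 219.
SphI cuts after base 5 of each site (before the last base), so after positions 66, 99, 135, 157, 223.
Circular molecule, 5 cuts → 5 fragments:
  67–99 → 33 bp
  100–135 → 36 bp
  136–157 → 22 bp
  158–223 → 66 bp
  224–243 then 1–66 → 20 + 66 = 86 bp
Sorted largest to smallest: 86, 66, 36, 33, 22 bp.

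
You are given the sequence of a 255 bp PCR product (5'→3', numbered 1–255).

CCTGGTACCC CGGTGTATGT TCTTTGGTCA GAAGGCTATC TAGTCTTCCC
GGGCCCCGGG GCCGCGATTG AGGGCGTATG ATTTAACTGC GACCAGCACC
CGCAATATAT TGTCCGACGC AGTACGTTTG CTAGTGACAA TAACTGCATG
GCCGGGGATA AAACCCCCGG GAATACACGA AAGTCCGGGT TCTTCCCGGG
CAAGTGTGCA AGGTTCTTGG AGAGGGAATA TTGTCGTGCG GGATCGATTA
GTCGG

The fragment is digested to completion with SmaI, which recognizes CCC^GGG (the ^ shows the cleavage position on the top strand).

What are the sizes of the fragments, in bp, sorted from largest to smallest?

SmaI sites (CCCGGG) start at positions 48, 55, 166, 195.
SmaI cuts after base 3 of each site, so after positions 50, 57, 168, 197.
Linear molecule, 4 cuts → 5 fragments:
  1–50 → 50 bp
  51–57 → 7 bp
  58–168 → 111 bp
  169–197 → 29 bp
  198–255 → 58 bp
Sorted largest to smallest: 111, 58, 50, 29, 7 bp.

111, 58, 50, 29, 7 bp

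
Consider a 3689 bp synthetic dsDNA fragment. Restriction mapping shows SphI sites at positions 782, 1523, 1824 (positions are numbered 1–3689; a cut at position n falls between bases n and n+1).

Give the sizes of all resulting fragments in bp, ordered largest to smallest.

1865, 782, 741, 301 bp

Linear molecule, 3 cuts → 4 fragments:
  782 − 0 = 782 bp
  1523 − 782 = 741 bp
  1824 − 1523 = 301 bp
  3689 − 1824 = 1865 bp
Sorted largest to smallest: 1865, 782, 741, 301 bp.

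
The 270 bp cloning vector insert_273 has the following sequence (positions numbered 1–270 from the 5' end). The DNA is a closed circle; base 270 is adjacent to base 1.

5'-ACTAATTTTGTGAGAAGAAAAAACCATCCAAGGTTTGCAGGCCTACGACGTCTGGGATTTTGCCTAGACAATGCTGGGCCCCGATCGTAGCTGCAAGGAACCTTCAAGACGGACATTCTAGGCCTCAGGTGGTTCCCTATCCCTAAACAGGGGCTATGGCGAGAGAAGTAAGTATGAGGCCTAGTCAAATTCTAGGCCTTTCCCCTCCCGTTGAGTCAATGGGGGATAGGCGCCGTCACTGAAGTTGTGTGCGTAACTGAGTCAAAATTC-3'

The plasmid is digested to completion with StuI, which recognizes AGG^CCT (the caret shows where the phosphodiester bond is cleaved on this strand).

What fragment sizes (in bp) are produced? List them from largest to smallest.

StuI sites (AGGCCT) start at positions 39, 120, 177, 194.
StuI cuts after base 3 of each site, so after positions 41, 122, 179, 196.
Circular molecule, 4 cuts → 4 fragments:
  42–122 → 81 bp
  123–179 → 57 bp
  180–196 → 17 bp
  197–270 then 1–41 → 74 + 41 = 115 bp
Sorted largest to smallest: 115, 81, 57, 17 bp.

115, 81, 57, 17 bp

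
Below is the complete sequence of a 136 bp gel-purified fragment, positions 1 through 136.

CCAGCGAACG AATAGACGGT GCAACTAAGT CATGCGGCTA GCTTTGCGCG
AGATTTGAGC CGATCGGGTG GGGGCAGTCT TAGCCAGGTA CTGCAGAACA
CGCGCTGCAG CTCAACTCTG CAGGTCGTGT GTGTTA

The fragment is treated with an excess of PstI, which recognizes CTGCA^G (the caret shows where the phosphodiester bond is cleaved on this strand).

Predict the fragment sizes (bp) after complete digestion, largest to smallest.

PstI sites (CTGCAG) start at positions 91, 105, 118.
PstI cuts after base 5 of each site (before the last base), so after positions 95, 109, 122.
Linear molecule, 3 cuts → 4 fragments:
  1–95 → 95 bp
  96–109 → 14 bp
  110–122 → 13 bp
  123–136 → 14 bp
Sorted largest to smallest: 95, 14, 14, 13 bp.

95, 14, 14, 13 bp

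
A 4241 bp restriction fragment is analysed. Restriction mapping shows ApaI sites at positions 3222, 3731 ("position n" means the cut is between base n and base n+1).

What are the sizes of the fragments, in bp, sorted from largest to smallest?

Linear molecule, 2 cuts → 3 fragments:
  3222 − 0 = 3222 bp
  3731 − 3222 = 509 bp
  4241 − 3731 = 510 bp
Sorted largest to smallest: 3222, 510, 509 bp.

3222, 510, 509 bp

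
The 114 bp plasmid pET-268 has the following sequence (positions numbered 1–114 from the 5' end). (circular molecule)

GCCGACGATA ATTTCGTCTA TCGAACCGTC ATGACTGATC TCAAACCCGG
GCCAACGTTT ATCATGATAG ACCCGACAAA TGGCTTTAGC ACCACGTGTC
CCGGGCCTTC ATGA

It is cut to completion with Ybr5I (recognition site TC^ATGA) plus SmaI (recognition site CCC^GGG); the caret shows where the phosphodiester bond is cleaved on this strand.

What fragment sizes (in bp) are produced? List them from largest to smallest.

39, 34, 18, 15, 8 bp

Ybr5I sites (TCATGA) start at positions 29, 62, 109.
Ybr5I cuts after base 2 of each site, so after positions 30, 63, 110.
SmaI sites (CCCGGG) start at positions 46, 100.
SmaI cuts after base 3 of each site, so after positions 48, 102.
Combined cut positions: 30, 48, 63, 102, 110.
Circular molecule, 5 cuts → 5 fragments:
  31–48 → 18 bp
  49–63 → 15 bp
  64–102 → 39 bp
  103–110 → 8 bp
  111–114 then 1–30 → 4 + 30 = 34 bp
Sorted largest to smallest: 39, 34, 18, 15, 8 bp.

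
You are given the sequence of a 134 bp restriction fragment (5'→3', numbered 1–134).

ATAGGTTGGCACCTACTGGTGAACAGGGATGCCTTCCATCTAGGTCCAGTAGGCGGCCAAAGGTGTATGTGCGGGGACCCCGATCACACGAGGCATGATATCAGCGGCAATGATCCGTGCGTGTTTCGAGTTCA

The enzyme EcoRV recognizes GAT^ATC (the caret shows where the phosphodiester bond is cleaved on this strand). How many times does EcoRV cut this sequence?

1

GATATC occurs starting at position 97.
EcoRV cuts at 1 site.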